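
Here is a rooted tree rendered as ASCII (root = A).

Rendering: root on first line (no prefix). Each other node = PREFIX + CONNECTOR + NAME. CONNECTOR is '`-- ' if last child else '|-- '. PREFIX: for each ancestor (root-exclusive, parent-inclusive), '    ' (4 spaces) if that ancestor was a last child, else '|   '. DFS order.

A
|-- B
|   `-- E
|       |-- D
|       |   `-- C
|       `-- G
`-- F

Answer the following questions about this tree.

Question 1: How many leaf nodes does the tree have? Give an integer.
Answer: 3

Derivation:
Leaves (nodes with no children): C, F, G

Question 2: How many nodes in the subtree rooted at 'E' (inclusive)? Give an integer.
Subtree rooted at E contains: C, D, E, G
Count = 4

Answer: 4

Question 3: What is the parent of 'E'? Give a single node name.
Scan adjacency: E appears as child of B

Answer: B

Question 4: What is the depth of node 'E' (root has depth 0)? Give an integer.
Path from root to E: A -> B -> E
Depth = number of edges = 2

Answer: 2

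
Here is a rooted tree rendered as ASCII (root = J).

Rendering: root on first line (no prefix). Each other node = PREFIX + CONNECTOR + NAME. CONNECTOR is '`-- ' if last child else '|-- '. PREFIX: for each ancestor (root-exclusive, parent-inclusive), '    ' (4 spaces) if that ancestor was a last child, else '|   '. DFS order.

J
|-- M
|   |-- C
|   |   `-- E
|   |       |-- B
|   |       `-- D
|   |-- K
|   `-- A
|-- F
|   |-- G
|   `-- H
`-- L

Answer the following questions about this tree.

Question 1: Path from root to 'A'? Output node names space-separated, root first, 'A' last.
Walk down from root: J -> M -> A

Answer: J M A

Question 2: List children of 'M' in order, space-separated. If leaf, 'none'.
Answer: C K A

Derivation:
Node M's children (from adjacency): C, K, A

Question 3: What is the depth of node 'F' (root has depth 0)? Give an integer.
Path from root to F: J -> F
Depth = number of edges = 1

Answer: 1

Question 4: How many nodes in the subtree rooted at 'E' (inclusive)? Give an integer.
Answer: 3

Derivation:
Subtree rooted at E contains: B, D, E
Count = 3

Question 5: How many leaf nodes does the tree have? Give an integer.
Leaves (nodes with no children): A, B, D, G, H, K, L

Answer: 7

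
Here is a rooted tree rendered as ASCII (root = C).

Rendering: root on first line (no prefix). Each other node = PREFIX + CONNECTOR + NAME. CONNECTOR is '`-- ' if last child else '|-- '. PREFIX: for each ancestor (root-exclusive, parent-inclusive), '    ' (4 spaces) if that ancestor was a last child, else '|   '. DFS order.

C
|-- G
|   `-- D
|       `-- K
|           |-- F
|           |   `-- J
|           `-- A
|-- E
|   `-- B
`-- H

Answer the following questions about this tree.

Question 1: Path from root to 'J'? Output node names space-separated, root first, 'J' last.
Answer: C G D K F J

Derivation:
Walk down from root: C -> G -> D -> K -> F -> J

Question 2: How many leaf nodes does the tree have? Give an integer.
Answer: 4

Derivation:
Leaves (nodes with no children): A, B, H, J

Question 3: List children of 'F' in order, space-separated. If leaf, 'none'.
Answer: J

Derivation:
Node F's children (from adjacency): J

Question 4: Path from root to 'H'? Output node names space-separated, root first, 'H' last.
Walk down from root: C -> H

Answer: C H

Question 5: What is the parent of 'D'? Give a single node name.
Scan adjacency: D appears as child of G

Answer: G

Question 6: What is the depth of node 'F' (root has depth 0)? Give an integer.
Answer: 4

Derivation:
Path from root to F: C -> G -> D -> K -> F
Depth = number of edges = 4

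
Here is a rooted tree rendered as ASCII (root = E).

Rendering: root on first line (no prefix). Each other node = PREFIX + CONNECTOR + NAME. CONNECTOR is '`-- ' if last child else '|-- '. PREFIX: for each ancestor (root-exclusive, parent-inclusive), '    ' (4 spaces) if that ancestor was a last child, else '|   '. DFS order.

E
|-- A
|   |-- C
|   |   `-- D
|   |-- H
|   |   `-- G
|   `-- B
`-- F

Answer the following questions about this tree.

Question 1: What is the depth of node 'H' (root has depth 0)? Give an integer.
Answer: 2

Derivation:
Path from root to H: E -> A -> H
Depth = number of edges = 2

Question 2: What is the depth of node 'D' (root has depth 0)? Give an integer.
Path from root to D: E -> A -> C -> D
Depth = number of edges = 3

Answer: 3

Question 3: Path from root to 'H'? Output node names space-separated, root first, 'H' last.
Walk down from root: E -> A -> H

Answer: E A H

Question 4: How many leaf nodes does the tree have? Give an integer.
Answer: 4

Derivation:
Leaves (nodes with no children): B, D, F, G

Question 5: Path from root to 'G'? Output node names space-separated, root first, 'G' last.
Answer: E A H G

Derivation:
Walk down from root: E -> A -> H -> G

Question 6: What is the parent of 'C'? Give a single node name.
Answer: A

Derivation:
Scan adjacency: C appears as child of A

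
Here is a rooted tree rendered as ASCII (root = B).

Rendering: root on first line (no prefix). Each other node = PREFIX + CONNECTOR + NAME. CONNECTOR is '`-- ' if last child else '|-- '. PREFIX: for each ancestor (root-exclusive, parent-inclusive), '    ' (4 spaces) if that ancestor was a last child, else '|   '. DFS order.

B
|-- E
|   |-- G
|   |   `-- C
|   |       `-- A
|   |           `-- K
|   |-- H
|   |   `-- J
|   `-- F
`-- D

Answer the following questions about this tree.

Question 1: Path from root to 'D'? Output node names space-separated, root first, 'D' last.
Walk down from root: B -> D

Answer: B D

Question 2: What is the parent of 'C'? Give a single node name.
Answer: G

Derivation:
Scan adjacency: C appears as child of G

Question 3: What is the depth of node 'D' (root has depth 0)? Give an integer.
Path from root to D: B -> D
Depth = number of edges = 1

Answer: 1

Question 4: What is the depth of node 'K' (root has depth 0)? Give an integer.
Path from root to K: B -> E -> G -> C -> A -> K
Depth = number of edges = 5

Answer: 5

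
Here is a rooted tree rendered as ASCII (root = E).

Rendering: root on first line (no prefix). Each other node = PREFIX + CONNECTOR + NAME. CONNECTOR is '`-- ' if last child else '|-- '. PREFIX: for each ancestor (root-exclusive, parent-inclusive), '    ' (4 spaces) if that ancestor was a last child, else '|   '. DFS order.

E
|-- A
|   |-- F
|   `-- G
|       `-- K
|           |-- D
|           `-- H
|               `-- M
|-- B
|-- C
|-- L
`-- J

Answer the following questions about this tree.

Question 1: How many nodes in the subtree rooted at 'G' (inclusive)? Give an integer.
Subtree rooted at G contains: D, G, H, K, M
Count = 5

Answer: 5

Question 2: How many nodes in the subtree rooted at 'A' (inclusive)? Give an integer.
Answer: 7

Derivation:
Subtree rooted at A contains: A, D, F, G, H, K, M
Count = 7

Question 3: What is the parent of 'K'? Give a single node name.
Answer: G

Derivation:
Scan adjacency: K appears as child of G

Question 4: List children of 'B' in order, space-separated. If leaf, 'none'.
Node B's children (from adjacency): (leaf)

Answer: none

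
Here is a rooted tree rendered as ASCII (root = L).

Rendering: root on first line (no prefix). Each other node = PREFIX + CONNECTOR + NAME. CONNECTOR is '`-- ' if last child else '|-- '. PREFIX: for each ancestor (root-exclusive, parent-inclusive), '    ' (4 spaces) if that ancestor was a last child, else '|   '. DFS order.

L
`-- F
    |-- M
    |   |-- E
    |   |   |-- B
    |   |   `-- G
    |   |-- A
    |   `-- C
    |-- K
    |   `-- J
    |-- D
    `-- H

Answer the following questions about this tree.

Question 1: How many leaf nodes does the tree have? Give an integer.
Answer: 7

Derivation:
Leaves (nodes with no children): A, B, C, D, G, H, J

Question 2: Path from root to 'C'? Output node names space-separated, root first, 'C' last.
Walk down from root: L -> F -> M -> C

Answer: L F M C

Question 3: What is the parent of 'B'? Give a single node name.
Scan adjacency: B appears as child of E

Answer: E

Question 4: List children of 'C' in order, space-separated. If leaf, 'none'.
Answer: none

Derivation:
Node C's children (from adjacency): (leaf)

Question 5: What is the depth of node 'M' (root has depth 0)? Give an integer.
Path from root to M: L -> F -> M
Depth = number of edges = 2

Answer: 2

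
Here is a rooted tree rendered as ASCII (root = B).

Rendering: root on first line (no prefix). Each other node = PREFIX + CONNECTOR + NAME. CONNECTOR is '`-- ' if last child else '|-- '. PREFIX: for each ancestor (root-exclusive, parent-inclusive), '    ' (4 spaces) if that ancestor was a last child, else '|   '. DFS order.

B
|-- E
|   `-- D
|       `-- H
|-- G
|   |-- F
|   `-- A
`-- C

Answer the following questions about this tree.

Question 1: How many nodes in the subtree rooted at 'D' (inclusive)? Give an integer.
Subtree rooted at D contains: D, H
Count = 2

Answer: 2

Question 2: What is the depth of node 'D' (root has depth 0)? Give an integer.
Path from root to D: B -> E -> D
Depth = number of edges = 2

Answer: 2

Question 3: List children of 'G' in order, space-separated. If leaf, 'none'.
Answer: F A

Derivation:
Node G's children (from adjacency): F, A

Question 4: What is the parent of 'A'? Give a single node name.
Answer: G

Derivation:
Scan adjacency: A appears as child of G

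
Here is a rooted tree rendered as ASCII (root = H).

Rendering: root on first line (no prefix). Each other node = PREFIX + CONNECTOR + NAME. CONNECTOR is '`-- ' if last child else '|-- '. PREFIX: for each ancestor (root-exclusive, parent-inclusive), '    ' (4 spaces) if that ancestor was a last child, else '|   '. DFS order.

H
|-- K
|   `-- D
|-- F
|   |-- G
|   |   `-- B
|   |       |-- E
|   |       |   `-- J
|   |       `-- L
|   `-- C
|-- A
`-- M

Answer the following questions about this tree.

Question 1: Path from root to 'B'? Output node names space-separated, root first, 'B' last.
Walk down from root: H -> F -> G -> B

Answer: H F G B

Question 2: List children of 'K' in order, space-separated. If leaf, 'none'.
Answer: D

Derivation:
Node K's children (from adjacency): D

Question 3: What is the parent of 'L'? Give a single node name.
Answer: B

Derivation:
Scan adjacency: L appears as child of B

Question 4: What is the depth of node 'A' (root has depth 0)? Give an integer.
Path from root to A: H -> A
Depth = number of edges = 1

Answer: 1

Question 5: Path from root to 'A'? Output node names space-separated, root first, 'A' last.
Walk down from root: H -> A

Answer: H A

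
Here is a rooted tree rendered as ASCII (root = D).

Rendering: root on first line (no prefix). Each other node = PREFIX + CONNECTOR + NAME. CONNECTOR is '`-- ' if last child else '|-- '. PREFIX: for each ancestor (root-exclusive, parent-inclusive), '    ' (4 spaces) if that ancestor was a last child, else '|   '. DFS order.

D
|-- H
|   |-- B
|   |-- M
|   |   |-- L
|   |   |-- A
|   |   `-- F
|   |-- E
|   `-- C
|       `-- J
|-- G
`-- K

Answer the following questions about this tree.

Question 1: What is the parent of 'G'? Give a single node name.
Scan adjacency: G appears as child of D

Answer: D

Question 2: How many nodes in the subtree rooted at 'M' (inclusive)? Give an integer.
Subtree rooted at M contains: A, F, L, M
Count = 4

Answer: 4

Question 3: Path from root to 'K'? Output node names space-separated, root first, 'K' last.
Answer: D K

Derivation:
Walk down from root: D -> K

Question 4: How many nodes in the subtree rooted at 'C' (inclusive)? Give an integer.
Answer: 2

Derivation:
Subtree rooted at C contains: C, J
Count = 2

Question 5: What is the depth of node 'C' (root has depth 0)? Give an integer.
Path from root to C: D -> H -> C
Depth = number of edges = 2

Answer: 2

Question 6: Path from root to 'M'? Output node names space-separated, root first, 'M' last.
Answer: D H M

Derivation:
Walk down from root: D -> H -> M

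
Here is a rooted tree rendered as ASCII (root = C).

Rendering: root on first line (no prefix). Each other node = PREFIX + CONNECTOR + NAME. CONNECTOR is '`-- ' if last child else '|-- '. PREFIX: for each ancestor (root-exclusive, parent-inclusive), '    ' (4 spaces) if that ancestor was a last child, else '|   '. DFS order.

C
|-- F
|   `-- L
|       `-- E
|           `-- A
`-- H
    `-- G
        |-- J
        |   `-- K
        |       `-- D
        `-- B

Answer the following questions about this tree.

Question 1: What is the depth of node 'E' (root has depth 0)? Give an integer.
Path from root to E: C -> F -> L -> E
Depth = number of edges = 3

Answer: 3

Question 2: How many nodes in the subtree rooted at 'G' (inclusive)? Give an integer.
Answer: 5

Derivation:
Subtree rooted at G contains: B, D, G, J, K
Count = 5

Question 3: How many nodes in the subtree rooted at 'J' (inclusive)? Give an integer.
Subtree rooted at J contains: D, J, K
Count = 3

Answer: 3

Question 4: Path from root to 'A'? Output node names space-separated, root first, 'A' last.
Answer: C F L E A

Derivation:
Walk down from root: C -> F -> L -> E -> A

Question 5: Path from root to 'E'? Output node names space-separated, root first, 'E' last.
Walk down from root: C -> F -> L -> E

Answer: C F L E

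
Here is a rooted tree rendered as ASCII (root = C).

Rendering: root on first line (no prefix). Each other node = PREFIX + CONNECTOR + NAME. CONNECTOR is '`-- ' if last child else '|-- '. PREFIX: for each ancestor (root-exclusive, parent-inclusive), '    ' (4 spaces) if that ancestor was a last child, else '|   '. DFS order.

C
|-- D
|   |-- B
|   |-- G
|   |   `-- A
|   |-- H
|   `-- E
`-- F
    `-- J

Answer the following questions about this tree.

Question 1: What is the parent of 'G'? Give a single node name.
Answer: D

Derivation:
Scan adjacency: G appears as child of D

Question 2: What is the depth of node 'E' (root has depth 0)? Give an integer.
Answer: 2

Derivation:
Path from root to E: C -> D -> E
Depth = number of edges = 2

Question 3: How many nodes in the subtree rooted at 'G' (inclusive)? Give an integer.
Answer: 2

Derivation:
Subtree rooted at G contains: A, G
Count = 2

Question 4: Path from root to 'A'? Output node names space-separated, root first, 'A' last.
Answer: C D G A

Derivation:
Walk down from root: C -> D -> G -> A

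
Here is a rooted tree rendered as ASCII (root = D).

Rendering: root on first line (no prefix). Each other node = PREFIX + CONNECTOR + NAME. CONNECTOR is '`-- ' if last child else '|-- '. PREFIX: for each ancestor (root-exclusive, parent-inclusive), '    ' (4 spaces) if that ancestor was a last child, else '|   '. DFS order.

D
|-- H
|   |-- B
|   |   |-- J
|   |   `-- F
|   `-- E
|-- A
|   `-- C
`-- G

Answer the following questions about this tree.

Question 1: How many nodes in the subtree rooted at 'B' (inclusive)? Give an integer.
Answer: 3

Derivation:
Subtree rooted at B contains: B, F, J
Count = 3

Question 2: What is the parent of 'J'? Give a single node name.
Scan adjacency: J appears as child of B

Answer: B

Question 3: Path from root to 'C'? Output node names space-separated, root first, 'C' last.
Answer: D A C

Derivation:
Walk down from root: D -> A -> C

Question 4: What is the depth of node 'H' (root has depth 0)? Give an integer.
Answer: 1

Derivation:
Path from root to H: D -> H
Depth = number of edges = 1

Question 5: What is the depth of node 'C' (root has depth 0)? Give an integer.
Answer: 2

Derivation:
Path from root to C: D -> A -> C
Depth = number of edges = 2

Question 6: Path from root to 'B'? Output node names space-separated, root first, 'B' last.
Answer: D H B

Derivation:
Walk down from root: D -> H -> B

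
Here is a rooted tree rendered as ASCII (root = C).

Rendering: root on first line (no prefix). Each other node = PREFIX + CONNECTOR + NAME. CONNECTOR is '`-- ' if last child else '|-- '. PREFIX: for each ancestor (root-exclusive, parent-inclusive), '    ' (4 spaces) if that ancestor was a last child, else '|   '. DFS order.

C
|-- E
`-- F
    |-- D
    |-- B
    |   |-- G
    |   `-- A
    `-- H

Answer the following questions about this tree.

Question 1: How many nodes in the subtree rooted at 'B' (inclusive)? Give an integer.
Subtree rooted at B contains: A, B, G
Count = 3

Answer: 3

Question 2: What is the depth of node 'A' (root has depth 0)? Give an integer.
Answer: 3

Derivation:
Path from root to A: C -> F -> B -> A
Depth = number of edges = 3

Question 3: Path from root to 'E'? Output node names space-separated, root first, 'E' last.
Walk down from root: C -> E

Answer: C E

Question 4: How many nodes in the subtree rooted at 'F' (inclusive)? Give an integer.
Answer: 6

Derivation:
Subtree rooted at F contains: A, B, D, F, G, H
Count = 6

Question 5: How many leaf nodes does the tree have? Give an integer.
Leaves (nodes with no children): A, D, E, G, H

Answer: 5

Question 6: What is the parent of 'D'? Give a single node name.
Answer: F

Derivation:
Scan adjacency: D appears as child of F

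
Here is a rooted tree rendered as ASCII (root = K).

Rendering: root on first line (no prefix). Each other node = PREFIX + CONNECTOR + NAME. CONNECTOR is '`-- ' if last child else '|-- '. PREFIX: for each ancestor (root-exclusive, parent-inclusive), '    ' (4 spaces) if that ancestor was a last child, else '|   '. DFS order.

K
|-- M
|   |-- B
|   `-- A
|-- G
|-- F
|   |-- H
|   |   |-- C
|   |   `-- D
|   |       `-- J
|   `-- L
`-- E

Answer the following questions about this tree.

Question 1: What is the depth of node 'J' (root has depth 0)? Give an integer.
Path from root to J: K -> F -> H -> D -> J
Depth = number of edges = 4

Answer: 4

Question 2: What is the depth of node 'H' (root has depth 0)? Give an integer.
Path from root to H: K -> F -> H
Depth = number of edges = 2

Answer: 2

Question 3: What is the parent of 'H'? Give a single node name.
Answer: F

Derivation:
Scan adjacency: H appears as child of F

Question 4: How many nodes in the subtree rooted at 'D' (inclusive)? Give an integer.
Subtree rooted at D contains: D, J
Count = 2

Answer: 2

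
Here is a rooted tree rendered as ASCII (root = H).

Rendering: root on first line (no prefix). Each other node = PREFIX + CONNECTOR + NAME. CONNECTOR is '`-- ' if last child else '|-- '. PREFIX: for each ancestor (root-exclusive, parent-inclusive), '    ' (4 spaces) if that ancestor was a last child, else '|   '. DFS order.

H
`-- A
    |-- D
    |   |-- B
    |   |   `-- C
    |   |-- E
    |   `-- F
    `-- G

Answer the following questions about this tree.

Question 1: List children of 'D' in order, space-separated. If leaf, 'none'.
Answer: B E F

Derivation:
Node D's children (from adjacency): B, E, F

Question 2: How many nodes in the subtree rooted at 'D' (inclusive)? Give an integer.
Subtree rooted at D contains: B, C, D, E, F
Count = 5

Answer: 5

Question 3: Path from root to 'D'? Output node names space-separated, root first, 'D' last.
Answer: H A D

Derivation:
Walk down from root: H -> A -> D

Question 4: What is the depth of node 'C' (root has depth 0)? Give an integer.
Path from root to C: H -> A -> D -> B -> C
Depth = number of edges = 4

Answer: 4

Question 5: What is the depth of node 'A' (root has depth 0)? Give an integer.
Answer: 1

Derivation:
Path from root to A: H -> A
Depth = number of edges = 1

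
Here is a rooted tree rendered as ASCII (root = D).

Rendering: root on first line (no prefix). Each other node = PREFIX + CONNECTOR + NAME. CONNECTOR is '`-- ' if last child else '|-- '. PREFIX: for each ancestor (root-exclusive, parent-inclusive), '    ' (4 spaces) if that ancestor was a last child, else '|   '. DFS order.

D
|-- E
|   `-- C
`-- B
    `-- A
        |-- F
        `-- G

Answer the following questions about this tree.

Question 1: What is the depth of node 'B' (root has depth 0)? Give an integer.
Answer: 1

Derivation:
Path from root to B: D -> B
Depth = number of edges = 1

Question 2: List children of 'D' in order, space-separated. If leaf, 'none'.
Answer: E B

Derivation:
Node D's children (from adjacency): E, B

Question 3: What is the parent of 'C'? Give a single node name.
Scan adjacency: C appears as child of E

Answer: E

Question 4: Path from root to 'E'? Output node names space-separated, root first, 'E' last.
Walk down from root: D -> E

Answer: D E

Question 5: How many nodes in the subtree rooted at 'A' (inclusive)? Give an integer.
Subtree rooted at A contains: A, F, G
Count = 3

Answer: 3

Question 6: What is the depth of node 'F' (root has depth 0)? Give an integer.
Answer: 3

Derivation:
Path from root to F: D -> B -> A -> F
Depth = number of edges = 3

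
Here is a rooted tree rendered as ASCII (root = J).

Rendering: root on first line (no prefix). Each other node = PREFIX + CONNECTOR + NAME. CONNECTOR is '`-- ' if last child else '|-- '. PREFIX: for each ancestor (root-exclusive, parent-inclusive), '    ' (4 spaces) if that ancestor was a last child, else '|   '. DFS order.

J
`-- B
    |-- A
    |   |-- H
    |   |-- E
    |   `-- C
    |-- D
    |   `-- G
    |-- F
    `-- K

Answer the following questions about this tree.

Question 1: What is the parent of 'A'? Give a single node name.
Scan adjacency: A appears as child of B

Answer: B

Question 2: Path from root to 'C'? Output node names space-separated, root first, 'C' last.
Answer: J B A C

Derivation:
Walk down from root: J -> B -> A -> C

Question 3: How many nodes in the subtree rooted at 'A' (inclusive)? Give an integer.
Answer: 4

Derivation:
Subtree rooted at A contains: A, C, E, H
Count = 4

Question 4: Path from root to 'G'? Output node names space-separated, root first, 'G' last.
Walk down from root: J -> B -> D -> G

Answer: J B D G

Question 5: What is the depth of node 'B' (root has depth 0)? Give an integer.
Answer: 1

Derivation:
Path from root to B: J -> B
Depth = number of edges = 1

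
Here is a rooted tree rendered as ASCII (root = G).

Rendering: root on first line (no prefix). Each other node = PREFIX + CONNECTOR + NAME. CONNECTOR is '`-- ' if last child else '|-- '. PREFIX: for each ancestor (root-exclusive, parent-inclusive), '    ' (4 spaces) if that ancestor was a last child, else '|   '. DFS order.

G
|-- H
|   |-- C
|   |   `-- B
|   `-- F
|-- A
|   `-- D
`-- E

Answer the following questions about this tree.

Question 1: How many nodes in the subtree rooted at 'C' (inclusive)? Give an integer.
Answer: 2

Derivation:
Subtree rooted at C contains: B, C
Count = 2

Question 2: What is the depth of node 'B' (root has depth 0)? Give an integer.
Answer: 3

Derivation:
Path from root to B: G -> H -> C -> B
Depth = number of edges = 3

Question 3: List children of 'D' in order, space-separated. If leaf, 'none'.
Node D's children (from adjacency): (leaf)

Answer: none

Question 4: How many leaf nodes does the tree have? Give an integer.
Leaves (nodes with no children): B, D, E, F

Answer: 4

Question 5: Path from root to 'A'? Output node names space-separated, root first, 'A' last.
Walk down from root: G -> A

Answer: G A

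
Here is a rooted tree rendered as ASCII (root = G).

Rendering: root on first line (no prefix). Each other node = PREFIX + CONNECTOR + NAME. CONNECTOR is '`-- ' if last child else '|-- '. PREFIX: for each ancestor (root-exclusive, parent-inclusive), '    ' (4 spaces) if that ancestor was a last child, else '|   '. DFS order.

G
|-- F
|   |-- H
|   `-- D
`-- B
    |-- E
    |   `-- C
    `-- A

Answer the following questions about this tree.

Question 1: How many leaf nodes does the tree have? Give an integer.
Answer: 4

Derivation:
Leaves (nodes with no children): A, C, D, H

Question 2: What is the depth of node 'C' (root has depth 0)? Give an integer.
Path from root to C: G -> B -> E -> C
Depth = number of edges = 3

Answer: 3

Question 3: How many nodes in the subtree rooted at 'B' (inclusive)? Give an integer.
Subtree rooted at B contains: A, B, C, E
Count = 4

Answer: 4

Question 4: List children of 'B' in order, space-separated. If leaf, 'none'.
Answer: E A

Derivation:
Node B's children (from adjacency): E, A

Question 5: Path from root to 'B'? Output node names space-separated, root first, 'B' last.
Answer: G B

Derivation:
Walk down from root: G -> B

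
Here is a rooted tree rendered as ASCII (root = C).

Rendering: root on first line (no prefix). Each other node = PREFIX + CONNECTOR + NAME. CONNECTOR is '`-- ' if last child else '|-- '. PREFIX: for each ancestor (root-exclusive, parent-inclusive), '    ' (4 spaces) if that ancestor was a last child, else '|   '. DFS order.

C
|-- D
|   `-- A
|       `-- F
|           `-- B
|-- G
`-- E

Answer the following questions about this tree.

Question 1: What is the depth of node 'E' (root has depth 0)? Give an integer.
Path from root to E: C -> E
Depth = number of edges = 1

Answer: 1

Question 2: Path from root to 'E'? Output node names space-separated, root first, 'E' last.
Walk down from root: C -> E

Answer: C E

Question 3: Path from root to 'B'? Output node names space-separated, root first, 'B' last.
Answer: C D A F B

Derivation:
Walk down from root: C -> D -> A -> F -> B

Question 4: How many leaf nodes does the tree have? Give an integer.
Leaves (nodes with no children): B, E, G

Answer: 3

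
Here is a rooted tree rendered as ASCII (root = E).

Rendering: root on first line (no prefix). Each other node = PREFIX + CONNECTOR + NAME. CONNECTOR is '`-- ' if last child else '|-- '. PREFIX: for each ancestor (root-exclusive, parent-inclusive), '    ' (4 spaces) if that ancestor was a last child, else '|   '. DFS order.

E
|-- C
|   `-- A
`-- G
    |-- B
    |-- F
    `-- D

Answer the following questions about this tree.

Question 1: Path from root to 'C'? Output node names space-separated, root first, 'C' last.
Answer: E C

Derivation:
Walk down from root: E -> C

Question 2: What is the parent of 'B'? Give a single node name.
Scan adjacency: B appears as child of G

Answer: G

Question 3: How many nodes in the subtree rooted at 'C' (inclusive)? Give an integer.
Subtree rooted at C contains: A, C
Count = 2

Answer: 2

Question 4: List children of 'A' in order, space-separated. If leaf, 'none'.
Node A's children (from adjacency): (leaf)

Answer: none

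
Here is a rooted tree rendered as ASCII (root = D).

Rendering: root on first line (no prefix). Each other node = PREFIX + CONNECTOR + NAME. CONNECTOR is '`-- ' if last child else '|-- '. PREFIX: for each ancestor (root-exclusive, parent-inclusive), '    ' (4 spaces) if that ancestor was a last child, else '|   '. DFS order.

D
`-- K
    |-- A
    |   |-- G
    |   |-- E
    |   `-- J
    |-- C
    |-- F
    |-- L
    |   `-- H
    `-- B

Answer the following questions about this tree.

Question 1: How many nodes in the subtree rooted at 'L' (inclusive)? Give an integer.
Answer: 2

Derivation:
Subtree rooted at L contains: H, L
Count = 2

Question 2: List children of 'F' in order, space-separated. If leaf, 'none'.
Node F's children (from adjacency): (leaf)

Answer: none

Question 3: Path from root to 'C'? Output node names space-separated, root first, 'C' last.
Answer: D K C

Derivation:
Walk down from root: D -> K -> C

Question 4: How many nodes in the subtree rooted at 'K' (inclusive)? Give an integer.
Answer: 10

Derivation:
Subtree rooted at K contains: A, B, C, E, F, G, H, J, K, L
Count = 10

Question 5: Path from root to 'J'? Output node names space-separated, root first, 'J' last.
Answer: D K A J

Derivation:
Walk down from root: D -> K -> A -> J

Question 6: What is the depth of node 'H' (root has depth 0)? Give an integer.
Path from root to H: D -> K -> L -> H
Depth = number of edges = 3

Answer: 3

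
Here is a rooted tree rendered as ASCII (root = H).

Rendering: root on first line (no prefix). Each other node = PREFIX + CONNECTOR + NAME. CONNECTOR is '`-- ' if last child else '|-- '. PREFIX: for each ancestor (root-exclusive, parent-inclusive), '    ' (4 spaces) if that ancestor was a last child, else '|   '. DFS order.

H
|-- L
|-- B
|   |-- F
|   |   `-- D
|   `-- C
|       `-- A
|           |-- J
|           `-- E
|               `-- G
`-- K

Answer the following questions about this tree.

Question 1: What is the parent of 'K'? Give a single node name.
Answer: H

Derivation:
Scan adjacency: K appears as child of H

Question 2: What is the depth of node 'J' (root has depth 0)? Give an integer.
Answer: 4

Derivation:
Path from root to J: H -> B -> C -> A -> J
Depth = number of edges = 4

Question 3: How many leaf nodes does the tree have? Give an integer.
Answer: 5

Derivation:
Leaves (nodes with no children): D, G, J, K, L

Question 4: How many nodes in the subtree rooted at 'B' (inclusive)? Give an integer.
Answer: 8

Derivation:
Subtree rooted at B contains: A, B, C, D, E, F, G, J
Count = 8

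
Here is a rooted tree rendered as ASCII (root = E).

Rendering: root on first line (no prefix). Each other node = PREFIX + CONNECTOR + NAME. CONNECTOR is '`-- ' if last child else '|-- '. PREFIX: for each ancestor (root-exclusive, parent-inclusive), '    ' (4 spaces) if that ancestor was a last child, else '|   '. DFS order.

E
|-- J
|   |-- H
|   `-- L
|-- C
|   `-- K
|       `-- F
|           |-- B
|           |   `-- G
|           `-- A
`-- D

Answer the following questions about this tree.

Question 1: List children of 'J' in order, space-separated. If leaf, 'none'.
Answer: H L

Derivation:
Node J's children (from adjacency): H, L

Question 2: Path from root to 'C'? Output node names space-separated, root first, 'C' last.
Answer: E C

Derivation:
Walk down from root: E -> C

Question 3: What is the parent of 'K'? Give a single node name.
Scan adjacency: K appears as child of C

Answer: C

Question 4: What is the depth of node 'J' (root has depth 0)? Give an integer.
Path from root to J: E -> J
Depth = number of edges = 1

Answer: 1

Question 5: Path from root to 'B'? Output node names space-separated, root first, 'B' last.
Walk down from root: E -> C -> K -> F -> B

Answer: E C K F B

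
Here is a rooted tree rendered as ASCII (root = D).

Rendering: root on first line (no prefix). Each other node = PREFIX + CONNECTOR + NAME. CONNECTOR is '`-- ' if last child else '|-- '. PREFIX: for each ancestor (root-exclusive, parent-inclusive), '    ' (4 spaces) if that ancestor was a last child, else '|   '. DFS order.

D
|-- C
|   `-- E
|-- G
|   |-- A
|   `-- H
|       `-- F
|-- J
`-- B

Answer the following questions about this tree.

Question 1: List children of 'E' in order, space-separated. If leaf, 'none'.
Node E's children (from adjacency): (leaf)

Answer: none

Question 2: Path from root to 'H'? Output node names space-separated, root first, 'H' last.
Walk down from root: D -> G -> H

Answer: D G H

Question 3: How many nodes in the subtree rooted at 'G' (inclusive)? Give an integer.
Answer: 4

Derivation:
Subtree rooted at G contains: A, F, G, H
Count = 4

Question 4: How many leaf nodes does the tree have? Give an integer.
Answer: 5

Derivation:
Leaves (nodes with no children): A, B, E, F, J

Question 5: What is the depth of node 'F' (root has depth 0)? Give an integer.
Path from root to F: D -> G -> H -> F
Depth = number of edges = 3

Answer: 3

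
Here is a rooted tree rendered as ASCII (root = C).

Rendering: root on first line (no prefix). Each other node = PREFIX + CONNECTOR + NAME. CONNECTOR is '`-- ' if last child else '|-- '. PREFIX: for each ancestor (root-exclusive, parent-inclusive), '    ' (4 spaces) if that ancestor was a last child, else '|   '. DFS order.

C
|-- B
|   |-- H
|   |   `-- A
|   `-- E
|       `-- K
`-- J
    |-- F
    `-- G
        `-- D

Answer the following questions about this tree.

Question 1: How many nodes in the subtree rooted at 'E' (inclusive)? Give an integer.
Answer: 2

Derivation:
Subtree rooted at E contains: E, K
Count = 2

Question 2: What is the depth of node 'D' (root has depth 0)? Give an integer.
Answer: 3

Derivation:
Path from root to D: C -> J -> G -> D
Depth = number of edges = 3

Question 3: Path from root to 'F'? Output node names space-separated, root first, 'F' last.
Answer: C J F

Derivation:
Walk down from root: C -> J -> F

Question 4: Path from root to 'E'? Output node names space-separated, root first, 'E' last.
Walk down from root: C -> B -> E

Answer: C B E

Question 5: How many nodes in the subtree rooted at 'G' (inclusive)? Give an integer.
Subtree rooted at G contains: D, G
Count = 2

Answer: 2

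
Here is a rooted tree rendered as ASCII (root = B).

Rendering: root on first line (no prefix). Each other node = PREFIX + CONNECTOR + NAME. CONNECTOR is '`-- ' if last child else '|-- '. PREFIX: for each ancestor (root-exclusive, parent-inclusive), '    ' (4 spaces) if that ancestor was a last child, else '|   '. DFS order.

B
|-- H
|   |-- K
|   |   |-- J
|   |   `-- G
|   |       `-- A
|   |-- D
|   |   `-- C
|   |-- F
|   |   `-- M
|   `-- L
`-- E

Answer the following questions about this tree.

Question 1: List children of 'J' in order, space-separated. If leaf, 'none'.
Node J's children (from adjacency): (leaf)

Answer: none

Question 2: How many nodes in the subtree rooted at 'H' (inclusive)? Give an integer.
Subtree rooted at H contains: A, C, D, F, G, H, J, K, L, M
Count = 10

Answer: 10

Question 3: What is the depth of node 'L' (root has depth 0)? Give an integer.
Path from root to L: B -> H -> L
Depth = number of edges = 2

Answer: 2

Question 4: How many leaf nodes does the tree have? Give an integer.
Answer: 6

Derivation:
Leaves (nodes with no children): A, C, E, J, L, M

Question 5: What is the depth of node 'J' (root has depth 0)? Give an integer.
Answer: 3

Derivation:
Path from root to J: B -> H -> K -> J
Depth = number of edges = 3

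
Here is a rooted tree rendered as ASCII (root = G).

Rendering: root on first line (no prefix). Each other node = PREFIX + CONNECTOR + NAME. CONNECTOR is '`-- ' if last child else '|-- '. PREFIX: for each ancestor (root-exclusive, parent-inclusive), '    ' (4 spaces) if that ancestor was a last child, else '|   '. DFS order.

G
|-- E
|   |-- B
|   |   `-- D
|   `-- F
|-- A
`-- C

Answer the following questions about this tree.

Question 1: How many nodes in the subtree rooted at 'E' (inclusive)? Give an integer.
Answer: 4

Derivation:
Subtree rooted at E contains: B, D, E, F
Count = 4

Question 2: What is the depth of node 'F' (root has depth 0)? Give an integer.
Answer: 2

Derivation:
Path from root to F: G -> E -> F
Depth = number of edges = 2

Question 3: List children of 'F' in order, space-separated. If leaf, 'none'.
Answer: none

Derivation:
Node F's children (from adjacency): (leaf)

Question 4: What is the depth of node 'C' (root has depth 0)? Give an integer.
Path from root to C: G -> C
Depth = number of edges = 1

Answer: 1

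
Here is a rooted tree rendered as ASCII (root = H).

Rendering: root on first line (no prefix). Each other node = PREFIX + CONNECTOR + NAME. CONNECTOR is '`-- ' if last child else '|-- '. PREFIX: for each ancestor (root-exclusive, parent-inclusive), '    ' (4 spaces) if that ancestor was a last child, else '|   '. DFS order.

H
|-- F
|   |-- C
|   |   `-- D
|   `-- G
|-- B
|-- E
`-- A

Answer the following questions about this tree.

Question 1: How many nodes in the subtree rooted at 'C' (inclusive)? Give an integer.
Answer: 2

Derivation:
Subtree rooted at C contains: C, D
Count = 2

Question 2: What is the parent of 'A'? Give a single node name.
Answer: H

Derivation:
Scan adjacency: A appears as child of H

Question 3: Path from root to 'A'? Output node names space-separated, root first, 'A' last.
Answer: H A

Derivation:
Walk down from root: H -> A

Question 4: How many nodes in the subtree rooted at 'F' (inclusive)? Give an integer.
Subtree rooted at F contains: C, D, F, G
Count = 4

Answer: 4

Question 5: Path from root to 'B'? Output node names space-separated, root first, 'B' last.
Answer: H B

Derivation:
Walk down from root: H -> B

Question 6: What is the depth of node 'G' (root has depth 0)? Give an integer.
Path from root to G: H -> F -> G
Depth = number of edges = 2

Answer: 2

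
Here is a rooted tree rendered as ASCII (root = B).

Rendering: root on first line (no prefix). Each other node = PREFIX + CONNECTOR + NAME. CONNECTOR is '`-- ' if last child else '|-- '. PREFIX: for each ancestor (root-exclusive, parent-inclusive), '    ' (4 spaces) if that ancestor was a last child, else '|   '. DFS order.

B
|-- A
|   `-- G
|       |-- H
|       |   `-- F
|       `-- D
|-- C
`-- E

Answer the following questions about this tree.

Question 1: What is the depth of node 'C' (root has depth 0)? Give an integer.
Answer: 1

Derivation:
Path from root to C: B -> C
Depth = number of edges = 1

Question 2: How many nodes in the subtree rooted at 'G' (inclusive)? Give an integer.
Answer: 4

Derivation:
Subtree rooted at G contains: D, F, G, H
Count = 4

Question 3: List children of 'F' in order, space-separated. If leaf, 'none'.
Node F's children (from adjacency): (leaf)

Answer: none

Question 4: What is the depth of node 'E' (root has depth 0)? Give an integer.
Path from root to E: B -> E
Depth = number of edges = 1

Answer: 1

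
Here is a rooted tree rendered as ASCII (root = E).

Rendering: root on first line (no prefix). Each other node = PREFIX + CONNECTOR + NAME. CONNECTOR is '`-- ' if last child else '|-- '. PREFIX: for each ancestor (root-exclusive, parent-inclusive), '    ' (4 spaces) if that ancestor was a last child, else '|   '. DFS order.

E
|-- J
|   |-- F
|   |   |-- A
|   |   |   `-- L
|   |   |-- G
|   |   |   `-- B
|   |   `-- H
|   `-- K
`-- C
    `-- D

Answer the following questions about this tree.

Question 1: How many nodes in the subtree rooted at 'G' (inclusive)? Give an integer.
Answer: 2

Derivation:
Subtree rooted at G contains: B, G
Count = 2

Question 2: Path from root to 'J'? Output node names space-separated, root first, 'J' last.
Answer: E J

Derivation:
Walk down from root: E -> J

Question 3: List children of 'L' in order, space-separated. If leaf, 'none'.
Answer: none

Derivation:
Node L's children (from adjacency): (leaf)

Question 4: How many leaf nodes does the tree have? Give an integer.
Leaves (nodes with no children): B, D, H, K, L

Answer: 5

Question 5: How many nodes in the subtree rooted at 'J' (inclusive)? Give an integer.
Answer: 8

Derivation:
Subtree rooted at J contains: A, B, F, G, H, J, K, L
Count = 8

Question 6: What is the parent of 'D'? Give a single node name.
Scan adjacency: D appears as child of C

Answer: C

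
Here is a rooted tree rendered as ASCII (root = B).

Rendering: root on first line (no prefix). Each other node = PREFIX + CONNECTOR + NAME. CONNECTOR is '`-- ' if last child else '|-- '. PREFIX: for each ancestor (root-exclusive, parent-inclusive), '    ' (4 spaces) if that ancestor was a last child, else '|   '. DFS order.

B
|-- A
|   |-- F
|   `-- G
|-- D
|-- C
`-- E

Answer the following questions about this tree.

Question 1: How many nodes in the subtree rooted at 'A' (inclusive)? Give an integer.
Answer: 3

Derivation:
Subtree rooted at A contains: A, F, G
Count = 3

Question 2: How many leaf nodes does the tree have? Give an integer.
Leaves (nodes with no children): C, D, E, F, G

Answer: 5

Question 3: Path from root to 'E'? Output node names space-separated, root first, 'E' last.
Answer: B E

Derivation:
Walk down from root: B -> E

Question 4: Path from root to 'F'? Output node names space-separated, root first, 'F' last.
Answer: B A F

Derivation:
Walk down from root: B -> A -> F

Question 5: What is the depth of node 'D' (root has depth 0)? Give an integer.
Path from root to D: B -> D
Depth = number of edges = 1

Answer: 1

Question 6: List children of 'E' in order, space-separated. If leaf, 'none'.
Node E's children (from adjacency): (leaf)

Answer: none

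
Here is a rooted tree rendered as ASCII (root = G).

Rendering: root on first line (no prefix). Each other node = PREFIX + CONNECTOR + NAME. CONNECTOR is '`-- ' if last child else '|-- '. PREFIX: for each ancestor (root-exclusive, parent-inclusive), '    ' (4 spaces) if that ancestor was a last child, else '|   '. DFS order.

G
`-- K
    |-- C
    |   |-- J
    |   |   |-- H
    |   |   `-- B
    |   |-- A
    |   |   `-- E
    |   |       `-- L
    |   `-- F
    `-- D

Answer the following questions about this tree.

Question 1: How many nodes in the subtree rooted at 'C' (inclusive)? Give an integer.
Subtree rooted at C contains: A, B, C, E, F, H, J, L
Count = 8

Answer: 8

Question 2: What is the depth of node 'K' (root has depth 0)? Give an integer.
Answer: 1

Derivation:
Path from root to K: G -> K
Depth = number of edges = 1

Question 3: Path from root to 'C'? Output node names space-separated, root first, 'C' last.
Walk down from root: G -> K -> C

Answer: G K C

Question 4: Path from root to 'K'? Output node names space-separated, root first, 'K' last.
Answer: G K

Derivation:
Walk down from root: G -> K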